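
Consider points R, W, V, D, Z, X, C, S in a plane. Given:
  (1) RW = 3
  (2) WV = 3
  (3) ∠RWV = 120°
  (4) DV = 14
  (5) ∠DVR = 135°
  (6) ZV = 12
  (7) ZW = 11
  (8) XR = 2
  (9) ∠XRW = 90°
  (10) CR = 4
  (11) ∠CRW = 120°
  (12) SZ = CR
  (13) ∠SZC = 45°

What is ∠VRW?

Step 1: By the law of cosines on triangle RWV: RV² = 3² + 3² − 2·3·3·cos(120°) = 27, so RV = 3·√3.
Step 2: By the inverse law of cosines on triangle VRW: cos(∠VRW) = ((3·√3)² + 3² − 3²) / (2·3·√3·3) = 27/31.18 = 0.866, so ∠VRW = 30°.

Therefore, the measure of angle ∠VRW = 30°.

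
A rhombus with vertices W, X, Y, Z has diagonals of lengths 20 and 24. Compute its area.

Area of a rhombus = (d1 * d2) / 2
Area = (20 * 24) / 2
Area = 480 / 2
Area = 240

240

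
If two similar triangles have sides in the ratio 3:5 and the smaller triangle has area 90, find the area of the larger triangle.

For similar figures, the area ratio equals the square of the side ratio.
Side ratio (the smaller triangle to the larger triangle) = 3:5, so area ratio = 3^2:5^2 = 9:25.
If the area of the smaller triangle is 90, then the area of the larger triangle = 90 * (25/9) = 250.

250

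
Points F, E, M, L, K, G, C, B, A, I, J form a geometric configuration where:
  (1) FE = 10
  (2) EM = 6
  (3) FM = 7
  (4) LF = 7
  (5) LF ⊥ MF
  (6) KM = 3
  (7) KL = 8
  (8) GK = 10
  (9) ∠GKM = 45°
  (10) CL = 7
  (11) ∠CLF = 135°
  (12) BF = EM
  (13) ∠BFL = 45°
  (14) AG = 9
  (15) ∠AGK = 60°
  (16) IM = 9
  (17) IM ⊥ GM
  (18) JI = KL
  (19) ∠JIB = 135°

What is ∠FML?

Step 1: By the law of cosines on triangle MFL: ML² = 7² + 7² − 2·7·7·cos(90°) = 98, so ML = 7·√2.
Step 2: By the inverse law of cosines on triangle FML: cos(∠FML) = (7² + (7·√2)² − 7²) / (2·7·7·√2) = 98/138.59 = 0.7071, so ∠FML = 45°.

Therefore, the measure of angle ∠FML = 45°.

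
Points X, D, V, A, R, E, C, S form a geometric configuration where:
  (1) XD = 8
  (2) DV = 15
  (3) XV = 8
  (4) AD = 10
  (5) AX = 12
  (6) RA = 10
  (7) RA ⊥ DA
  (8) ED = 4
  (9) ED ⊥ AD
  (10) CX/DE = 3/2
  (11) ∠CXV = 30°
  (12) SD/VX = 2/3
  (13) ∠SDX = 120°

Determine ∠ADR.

Step 1: By the law of cosines on triangle DAR: DR² = 10² + 10² − 2·10·10·cos(90°) = 200, so DR = 10·√2.
Step 2: By the inverse law of cosines on triangle ADR: cos(∠ADR) = (10² + (10·√2)² − 10²) / (2·10·10·√2) = 200/282.84 = 0.7071, so ∠ADR = 45°.

Therefore, the measure of angle ∠ADR = 45°.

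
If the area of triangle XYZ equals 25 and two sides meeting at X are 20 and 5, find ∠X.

Area = (1/2) * a * b * sin(C)
sin(C) = 2 * Area / (a * b)
sin(C) = 2 * 25 / (20 * 5)
sin(C) = 1/2
C = arcsin(1/2) = 30°
Since sin(180° - C) = sin(C), the obtuse angle 150° gives the same area, so C = 30° or C = 150°.

30° or 150°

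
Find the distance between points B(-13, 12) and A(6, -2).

The horizontal distance is |6 - -13| = 19 and the vertical distance is |-2 - 12| = 14.
By the Pythagorean theorem, d = sqrt(19^2 + 14^2) = sqrt(557).

sqrt(557)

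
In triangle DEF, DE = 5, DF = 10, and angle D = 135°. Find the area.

When two sides and the included angle are known, the area formula is (1/2)ab sin(C).
The height from one side to the opposite vertex is 10 sin(135°) = 5*sqrt(2).
Area = (1/2) * 5 * 5*sqrt(2) = 25*sqrt(2)/2.

25*sqrt(2)/2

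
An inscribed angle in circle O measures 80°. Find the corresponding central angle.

The inscribed angle theorem states that a central angle is always twice any inscribed angle that subtends the same arc.
Since the inscribed angle is 80°, the central angle = 2 × 80° = 160°.

160°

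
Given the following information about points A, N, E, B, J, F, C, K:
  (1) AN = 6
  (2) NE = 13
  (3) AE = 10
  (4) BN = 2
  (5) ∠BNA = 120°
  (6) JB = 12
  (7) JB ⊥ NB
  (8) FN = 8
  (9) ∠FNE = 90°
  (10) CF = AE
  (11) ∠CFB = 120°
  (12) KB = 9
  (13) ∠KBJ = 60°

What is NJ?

Step 1: By the law of cosines on triangle NBJ: NJ² = 2² + 12² − 2·2·12·cos(90°) = 148, so NJ = 2·√37.

Therefore, the length of NJ = 2·√37.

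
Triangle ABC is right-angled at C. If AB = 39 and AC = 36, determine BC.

BC = sqrt(39^2 - 36^2) = sqrt(225) = 15

15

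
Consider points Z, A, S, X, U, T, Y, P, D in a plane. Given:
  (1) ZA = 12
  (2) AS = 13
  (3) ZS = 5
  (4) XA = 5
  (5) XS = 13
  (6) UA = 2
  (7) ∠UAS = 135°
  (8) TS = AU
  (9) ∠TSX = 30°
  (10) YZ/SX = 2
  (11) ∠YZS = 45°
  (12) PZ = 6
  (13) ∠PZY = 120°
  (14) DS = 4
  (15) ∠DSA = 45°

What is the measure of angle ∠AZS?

Step 1: By the inverse law of cosines on triangle AZS: cos(∠AZS) = (12² + 5² − 13²) / (2·12·5) = 0/120 = 0, so ∠AZS = 90°.

Therefore, the measure of angle ∠AZS = 90°.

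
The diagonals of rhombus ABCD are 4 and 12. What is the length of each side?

The diagonals of a rhombus bisect each other at right angles.
Half-diagonals: 4/2 = 2 and 12/2 = 6
side = sqrt(2^2 + 6^2)
side = sqrt(4 + 36)
side = sqrt(40) = 2*sqrt(10)

2*sqrt(10)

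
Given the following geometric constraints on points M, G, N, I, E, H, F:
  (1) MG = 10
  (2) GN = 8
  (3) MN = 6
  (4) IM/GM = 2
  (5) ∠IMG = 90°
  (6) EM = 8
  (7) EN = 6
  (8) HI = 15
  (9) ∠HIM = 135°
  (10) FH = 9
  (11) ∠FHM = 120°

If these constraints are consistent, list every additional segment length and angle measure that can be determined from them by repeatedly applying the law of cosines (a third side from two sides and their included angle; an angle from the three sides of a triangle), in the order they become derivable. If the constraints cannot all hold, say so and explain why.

The constraints are consistent. Derivable facts, in order:
After 1 step:
- GI = 10·√5
- MH ≈ 32.39
- ∠EMN = 48.19°
- ∠ENM = 83.62°
- ∠GMN = 53.13°
- ∠GNM = 90°
- ∠MEN = 48.19°
- ∠MGN = 36.87°
After 2 steps:
- MF ≈ 37.71
- ∠GIM = 26.57°
- ∠HMI = 19.11°
- ∠IGM = 63.43°
- ∠IHM = 25.89°
After 3 steps:
- ∠FMH = 11.93°
- ∠HFM = 48.07°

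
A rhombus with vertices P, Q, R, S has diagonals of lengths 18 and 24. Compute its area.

Area = (18 * 24) / 2 = 432 / 2 = 216

216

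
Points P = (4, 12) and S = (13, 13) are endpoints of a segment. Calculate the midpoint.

M = ((x₁ + x₂)/2, (y₁ + y₂)/2)
= ((4 + 13)/2, (12 + 13)/2)
= (17/2, 25/2) = (17/2, 25/2)

(17/2, 25/2)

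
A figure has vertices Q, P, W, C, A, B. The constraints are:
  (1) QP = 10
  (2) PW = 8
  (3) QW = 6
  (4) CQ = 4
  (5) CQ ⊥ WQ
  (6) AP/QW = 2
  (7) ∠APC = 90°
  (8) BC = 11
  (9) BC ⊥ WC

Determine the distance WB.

Step 1: By the law of cosines on triangle CQW: CW² = 4² + 6² − 2·4·6·cos(90°) = 52, so CW = 2·√13.
Step 2: By the law of cosines on triangle WCB: WB² = (2·√13)² + 11² − 2·2·√13·11·cos(90°) = 173, so WB = √173.

Therefore, the length of WB = √173.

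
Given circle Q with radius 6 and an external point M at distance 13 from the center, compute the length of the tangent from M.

Let T be the point of tangency. Then QT ⊥ MT (radius ⊥ tangent).
In right triangle QTM: QM² = QT² + MT²
13² = 6² + MT²
MT² = 133, MT = sqrt(133)

sqrt(133)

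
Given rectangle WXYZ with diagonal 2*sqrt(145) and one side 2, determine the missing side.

b = sqrt(d^2 - a^2) = sqrt(580 - 4) = sqrt(576) = 24

24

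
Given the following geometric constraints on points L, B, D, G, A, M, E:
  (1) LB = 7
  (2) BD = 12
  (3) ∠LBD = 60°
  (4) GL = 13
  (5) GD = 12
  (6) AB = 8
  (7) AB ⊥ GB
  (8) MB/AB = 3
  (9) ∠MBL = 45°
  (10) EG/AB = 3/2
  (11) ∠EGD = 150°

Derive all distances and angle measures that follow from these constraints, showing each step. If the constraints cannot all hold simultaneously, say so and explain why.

The constraints are consistent.

From the given relations:
  MB = 3·AB = 3·8 = 24
  EG = 3/2·AB = 3/2·8 = 12

Step 1: From LB = 7, BD = 12, and ∠LBD = 60°, by the law of cosines:
  LD² = LB² + BD² - 2·LB·BD·cos(60°) = 49 + 144 - 84 = 109
  LD = √109

Step 2: From LB = 7, BM = 24, and ∠LBM = 45°, by the law of cosines:
  LM² = LB² + BM² - 2·LB·BM·cos(45°) = 49 + 576 - 237.6 = 387.4
  LM ≈ 19.68

Step 3: From DG = 12, GE = 12, and ∠DGE = 150°, by the law of cosines:
  DE² = DG² + GE² - 2·DG·GE·cos(150°) = 144 + 144 + 249.4 = 537.4
  DE ≈ 23.18

Step 4: From LB = 7, LD = √109, BD = 12, by the inverse law of cosines:
  cos(∠BLD) = (LB² + LD² - BD²) / (2·LB·LD)
  ∠BLD = 84.5°

Step 5: From LB = 7, LM = 19.68, BM = 24, by the inverse law of cosines:
  cos(∠BLM) = (LB² + LM² - BM²) / (2·LB·LM)
  ∠BLM = 120.44°

Step 6: From LD = √109, LG = 13, DG = 12, by the inverse law of cosines:
  cos(∠DLG) = (LD² + LG² - DG²) / (2·LD·LG)
  ∠DLG = 60.42°

Step 7: From DB = 12, DL = √109, BL = 7, by the inverse law of cosines:
  cos(∠BDL) = (DB² + DL² - BL²) / (2·DB·DL)
  ∠BDL = 35.5°

Step 8: From DE = 23.18, DG = 12, EG = 12, by the inverse law of cosines:
  cos(∠EDG) = (DE² + DG² - EG²) / (2·DE·DG)
  ∠EDG = 15°

Step 9: From DG = 12, DL = √109, GL = 13, by the inverse law of cosines:
  cos(∠GDL) = (DG² + DL² - GL²) / (2·DG·DL)
  ∠GDL = 70.41°

Step 10: From GD = 12, GL = 13, DL = √109, by the inverse law of cosines:
  cos(∠DGL) = (GD² + GL² - DL²) / (2·GD·GL)
  ∠DGL = 49.17°

Step 11: From MB = 24, ML = 19.68, BL = 7, by the inverse law of cosines:
  cos(∠BML) = (MB² + ML² - BL²) / (2·MB·ML)
  ∠BML = 14.56°

Step 12: From ED = 23.18, EG = 12, DG = 12, by the inverse law of cosines:
  cos(∠DEG) = (ED² + EG² - DG²) / (2·ED·EG)
  ∠DEG = 15°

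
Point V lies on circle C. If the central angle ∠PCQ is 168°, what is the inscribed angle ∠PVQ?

Inscribed angle = 168° / 2 = 84° (inscribed angle theorem).

84°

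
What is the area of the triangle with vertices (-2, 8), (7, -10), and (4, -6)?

The Shoelace formula computes the area from vertex coordinates by summing cross products.
For vertices (-2,8), (7,-10), (4,-6):
Signed sum = -2*-10 - 7*8 + 7*-6 - 4*-10 + 4*8 - -2*-6
= -36 + -2 + 20 = -18
Area = (1/2)|-18| = 9.

9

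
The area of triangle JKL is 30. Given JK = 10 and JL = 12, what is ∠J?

From the SAS area formula Area = (1/2)ab sin(C), rearranging gives sin(C) = 2*Area/(ab).
sin(C) = 2 * 30 / (120) = 1/2.
Therefore C = arcsin(1/2) = 30°.
Since sin(180° - C) = sin(C), the obtuse angle 150° gives the same area, so C = 30° or C = 150°.

30° or 150°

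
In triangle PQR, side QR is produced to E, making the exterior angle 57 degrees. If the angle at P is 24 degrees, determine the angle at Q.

The exterior angle theorem states that an exterior angle equals the sum of the two non-adjacent interior angles.
So 57 = 24 + angle Q, which gives angle Q = 57 - 24 = 33 degrees.

33 degrees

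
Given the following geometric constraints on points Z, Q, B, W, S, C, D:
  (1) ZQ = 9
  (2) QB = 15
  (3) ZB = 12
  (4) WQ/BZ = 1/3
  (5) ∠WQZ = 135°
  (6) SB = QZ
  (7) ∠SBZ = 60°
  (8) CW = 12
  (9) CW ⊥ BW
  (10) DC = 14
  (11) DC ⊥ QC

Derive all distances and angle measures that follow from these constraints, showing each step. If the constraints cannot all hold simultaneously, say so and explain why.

The constraints are consistent.

From the given relations:
  WQ = 1/3·BZ = 1/3·12 = 4
  SB = QZ = 9

Step 1: From ZQ = 9, QW = 4, and ∠ZQW = 135°, by the law of cosines:
  ZW² = ZQ² + QW² - 2·ZQ·QW·cos(135°) = 81 + 16 + 50.91 = 147.9
  ZW ≈ 12.16

Step 2: From ZB = 12, BS = 9, and ∠ZBS = 60°, by the law of cosines:
  ZS² = ZB² + BS² - 2·ZB·BS·cos(60°) = 144 + 81 - 108 = 117
  ZS = 3·√13

Step 3: From ZB = 12, ZQ = 9, BQ = 15, by the inverse law of cosines:
  cos(∠BZQ) = (ZB² + ZQ² - BQ²) / (2·ZB·ZQ)
  ∠BZQ = 90°

Step 4: From QB = 15, QZ = 9, BZ = 12, by the inverse law of cosines:
  cos(∠BQZ) = (QB² + QZ² - BZ²) / (2·QB·QZ)
  ∠BQZ = 53.13°

Step 5: From BQ = 15, BZ = 12, QZ = 9, by the inverse law of cosines:
  cos(∠QBZ) = (BQ² + BZ² - QZ²) / (2·BQ·BZ)
  ∠QBZ = 36.87°

Step 6: From ZB = 12, ZS = 3·√13, BS = 9, by the inverse law of cosines:
  cos(∠BZS) = (ZB² + ZS² - BS²) / (2·ZB·ZS)
  ∠BZS = 46.1°

Step 7: From ZQ = 9, ZW = 12.16, QW = 4, by the inverse law of cosines:
  cos(∠QZW) = (ZQ² + ZW² - QW²) / (2·ZQ·ZW)
  ∠QZW = 13.45°

Step 8: From WQ = 4, WZ = 12.16, QZ = 9, by the inverse law of cosines:
  cos(∠QWZ) = (WQ² + WZ² - QZ²) / (2·WQ·WZ)
  ∠QWZ = 31.55°

Step 9: From SB = 9, SZ = 3·√13, BZ = 12, by the inverse law of cosines:
  cos(∠BSZ) = (SB² + SZ² - BZ²) / (2·SB·SZ)
  ∠BSZ = 73.9°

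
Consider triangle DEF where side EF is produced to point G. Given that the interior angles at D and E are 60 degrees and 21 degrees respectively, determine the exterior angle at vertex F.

Exterior angle = 60 + 21 = 81 degrees (exterior angle theorem).

81 degrees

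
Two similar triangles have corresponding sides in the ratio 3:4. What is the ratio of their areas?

The ratio of areas of similar triangles equals the square of the side ratio.
Side ratio = 3:4
Area ratio = (3/4)^2 = 9/16 = 9:16

9:16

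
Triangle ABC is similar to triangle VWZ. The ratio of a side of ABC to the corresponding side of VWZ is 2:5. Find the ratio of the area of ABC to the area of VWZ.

The ratio of areas of similar triangles equals the square of the side ratio.
Side ratio = 2:5
Area ratio = (2/5)^2 = 4/25 = 4:25

4:25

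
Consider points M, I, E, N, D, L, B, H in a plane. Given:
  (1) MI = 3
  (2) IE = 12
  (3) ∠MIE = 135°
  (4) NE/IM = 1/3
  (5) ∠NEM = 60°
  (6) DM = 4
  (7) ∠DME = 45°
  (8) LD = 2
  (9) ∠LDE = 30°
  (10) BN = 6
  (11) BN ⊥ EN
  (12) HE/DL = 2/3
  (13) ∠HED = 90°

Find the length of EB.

From the given relations: NE = 1/3·IM = 1/3·3 = 1.
Step 1: By the law of cosines on triangle ENB: EB² = 1² + 6² − 2·1·6·cos(90°) = 37, so EB = √37.

Therefore, the length of EB = √37.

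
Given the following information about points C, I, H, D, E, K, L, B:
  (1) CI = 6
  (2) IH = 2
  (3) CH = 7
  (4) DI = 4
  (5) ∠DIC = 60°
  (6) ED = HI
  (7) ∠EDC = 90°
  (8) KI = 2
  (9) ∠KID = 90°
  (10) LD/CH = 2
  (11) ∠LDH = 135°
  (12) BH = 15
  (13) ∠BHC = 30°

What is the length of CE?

From the given relations: ED = HI = 2.
Step 1: By the law of cosines on triangle CID: CD² = 6² + 4² − 2·6·4·cos(60°) = 28, so CD = 2·√7.
Step 2: By the law of cosines on triangle CDE: CE² = (2·√7)² + 2² − 2·2·√7·2·cos(90°) = 32, so CE = 4·√2.

Therefore, the length of CE = 4·√2.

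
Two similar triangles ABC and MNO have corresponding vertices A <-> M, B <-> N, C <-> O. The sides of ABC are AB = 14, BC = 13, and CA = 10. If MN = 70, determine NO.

k = 70/14 = 5. NO = 5 * 13 = 65.

65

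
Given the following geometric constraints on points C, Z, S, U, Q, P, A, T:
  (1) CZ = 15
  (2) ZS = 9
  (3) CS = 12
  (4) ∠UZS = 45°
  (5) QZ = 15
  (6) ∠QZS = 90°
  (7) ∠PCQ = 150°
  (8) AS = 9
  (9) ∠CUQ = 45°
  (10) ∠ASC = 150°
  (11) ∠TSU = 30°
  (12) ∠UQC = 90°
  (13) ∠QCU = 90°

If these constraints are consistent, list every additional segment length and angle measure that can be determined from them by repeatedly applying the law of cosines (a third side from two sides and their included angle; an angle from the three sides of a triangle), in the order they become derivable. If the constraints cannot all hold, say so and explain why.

These constraints are not satisfiable: (9), (12) and (13) are the three interior angles of triangle CUQ, which must sum to 180°, but 45° + 90° + 90° = 225°. No planar figure meets all of them, so nothing further can be derived.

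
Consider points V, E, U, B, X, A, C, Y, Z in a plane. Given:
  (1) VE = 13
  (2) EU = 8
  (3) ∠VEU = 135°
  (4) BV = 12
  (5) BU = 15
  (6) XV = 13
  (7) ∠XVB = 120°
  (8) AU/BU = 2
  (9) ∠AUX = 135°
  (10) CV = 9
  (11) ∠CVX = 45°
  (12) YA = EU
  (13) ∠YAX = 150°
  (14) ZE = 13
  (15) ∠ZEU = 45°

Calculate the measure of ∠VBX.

Step 1: By the law of cosines on triangle BVX: BX² = 12² + 13² − 2·12·13·cos(120°) = 469, so BX ≈ 21.66.
Step 2: By the inverse law of cosines on triangle VBX: cos(∠VBX) = (12² + 21.66² − 13²) / (2·12·21.66) = 444/519.75 = 0.8543, so ∠VBX = 31.32°.

Therefore, the measure of angle ∠VBX = 31.32°.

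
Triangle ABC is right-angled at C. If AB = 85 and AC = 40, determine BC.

BC = sqrt(85^2 - 40^2) = sqrt(5625) = 75

75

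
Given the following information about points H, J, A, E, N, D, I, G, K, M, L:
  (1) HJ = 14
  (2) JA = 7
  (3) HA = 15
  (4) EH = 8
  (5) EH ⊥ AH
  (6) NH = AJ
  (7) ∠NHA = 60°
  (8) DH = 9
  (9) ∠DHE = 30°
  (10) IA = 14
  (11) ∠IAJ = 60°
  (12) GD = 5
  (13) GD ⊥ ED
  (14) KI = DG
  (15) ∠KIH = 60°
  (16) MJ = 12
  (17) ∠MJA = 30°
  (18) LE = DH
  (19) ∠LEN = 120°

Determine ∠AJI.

Step 1: By the law of cosines on triangle JAI: JI² = 7² + 14² − 2·7·14·cos(60°) = 147, so JI = 7·√3.
Step 2: By the inverse law of cosines on triangle AJI: cos(∠AJI) = (7² + (7·√3)² − 14²) / (2·7·7·√3) = 0/169.74 = 0, so ∠AJI = 90°.

Therefore, the measure of angle ∠AJI = 90°.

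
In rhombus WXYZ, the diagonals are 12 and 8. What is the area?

The diagonals of a rhombus divide it into four right triangles.
Each triangle has legs 12/ 2 = 6 and 8/2 = 4, so each has area (1/2)*6*4 = 12.
Four such triangles give total area = (d1 * d2) / 2 = 48.

48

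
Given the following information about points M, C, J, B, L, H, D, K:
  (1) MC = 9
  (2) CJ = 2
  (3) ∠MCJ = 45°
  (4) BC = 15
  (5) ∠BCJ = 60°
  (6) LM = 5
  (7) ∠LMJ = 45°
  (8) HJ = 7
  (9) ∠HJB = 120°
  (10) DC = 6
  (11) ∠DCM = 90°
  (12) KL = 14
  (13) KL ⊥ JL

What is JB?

Step 1: By the law of cosines on triangle JCB: JB² = 2² + 15² − 2·2·15·cos(60°) = 199, so JB = √199.

Therefore, the length of JB = √199.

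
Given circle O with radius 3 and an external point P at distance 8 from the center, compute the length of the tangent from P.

tangent = √(d² - r²) = √(8² - 3²) = √(64 - 9) = √55 = sqrt(55)

sqrt(55)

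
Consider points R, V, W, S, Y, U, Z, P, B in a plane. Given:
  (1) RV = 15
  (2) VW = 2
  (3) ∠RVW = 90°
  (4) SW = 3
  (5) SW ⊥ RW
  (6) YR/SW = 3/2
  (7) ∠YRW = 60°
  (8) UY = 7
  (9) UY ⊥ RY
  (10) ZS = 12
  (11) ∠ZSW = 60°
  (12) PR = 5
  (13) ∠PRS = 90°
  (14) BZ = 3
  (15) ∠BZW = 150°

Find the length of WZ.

Step 1: By the law of cosines on triangle WSZ: WZ² = 3² + 12² − 2·3·12·cos(60°) = 117, so WZ = 3·√13.

Therefore, the length of WZ = 3·√13.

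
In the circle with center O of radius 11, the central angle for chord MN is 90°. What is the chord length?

Chord = 2(11) sin(45°) = 11*sqrt(2)

11*sqrt(2)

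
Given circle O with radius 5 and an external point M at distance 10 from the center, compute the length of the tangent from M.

Let T be the point of tangency. Then OT ⊥ MT (radius ⊥ tangent).
In right triangle OTM: OM² = OT² + MT²
10² = 5² + MT²
MT² = 75, MT = 5*sqrt(3)

5*sqrt(3)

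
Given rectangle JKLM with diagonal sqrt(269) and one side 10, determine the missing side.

The diagonal of a rectangle forms a right triangle with the two sides.
Rearranging the Pythagorean theorem: missing side = sqrt(d^2 - known^2).
= sqrt(269 - 100) = sqrt(169) = 13.

13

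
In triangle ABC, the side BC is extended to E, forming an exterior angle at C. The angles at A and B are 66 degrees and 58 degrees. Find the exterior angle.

Exterior angle = 66 + 58 = 124 degrees (exterior angle theorem).

124 degrees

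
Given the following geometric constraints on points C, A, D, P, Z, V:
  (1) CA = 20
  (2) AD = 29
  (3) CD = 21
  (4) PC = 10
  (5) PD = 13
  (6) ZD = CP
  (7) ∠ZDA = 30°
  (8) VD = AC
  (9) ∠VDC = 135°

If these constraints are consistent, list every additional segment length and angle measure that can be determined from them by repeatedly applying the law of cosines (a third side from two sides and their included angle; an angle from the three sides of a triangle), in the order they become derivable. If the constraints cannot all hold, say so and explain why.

The constraints are consistent. Derivable facts, in order:
After 1 step:
- AZ ≈ 20.95
- CV ≈ 37.88
- ∠ACD = 90°
- ∠ADC = 43.6°
- ∠CAD = 46.4°
- ∠CDP = 20.92°
- ∠CPD = 131.42°
- ∠DCP = 27.66°
After 2 steps:
- ∠AZD = 136.19°
- ∠CVD = 23.08°
- ∠DAZ = 13.81°
- ∠DCV = 21.92°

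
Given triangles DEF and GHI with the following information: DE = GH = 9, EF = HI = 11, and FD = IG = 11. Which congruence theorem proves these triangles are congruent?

The given information provides:
DE = GH = 9, EF = HI = 11, and FD = IG = 11
This matches the SSS congruence theorem.
All three pairs of corresponding sides are equal (Side-Side-Side).

SSS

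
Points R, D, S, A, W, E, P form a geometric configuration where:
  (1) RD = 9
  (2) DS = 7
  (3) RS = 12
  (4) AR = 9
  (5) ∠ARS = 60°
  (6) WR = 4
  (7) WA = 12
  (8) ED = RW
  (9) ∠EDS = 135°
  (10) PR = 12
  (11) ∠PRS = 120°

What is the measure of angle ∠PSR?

Step 1: By the law of cosines on triangle SRP: SP² = 12² + 12² − 2·12·12·cos(120°) = 432, so SP = 12·√3.
Step 2: By the inverse law of cosines on triangle PSR: cos(∠PSR) = ((12·√3)² + 12² − 12²) / (2·12·√3·12) = 432/498.83 = 0.866, so ∠PSR = 30°.

Therefore, the measure of angle ∠PSR = 30°.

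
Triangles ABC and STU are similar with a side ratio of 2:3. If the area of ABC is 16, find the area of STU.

The ratio of areas of similar triangles = (side ratio)^2.
Side ratio = 2:3, so area ratio = 4:9.
Area of STU / Area of ABC = 9/4
Area of STU = 16 * 9/4 = 36

36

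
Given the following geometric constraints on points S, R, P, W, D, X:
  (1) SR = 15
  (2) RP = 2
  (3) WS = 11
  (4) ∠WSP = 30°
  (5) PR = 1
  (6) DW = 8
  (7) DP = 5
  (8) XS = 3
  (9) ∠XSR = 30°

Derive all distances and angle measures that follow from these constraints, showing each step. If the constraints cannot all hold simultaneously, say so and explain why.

These constraints are not satisfiable: (2) RP = 2 and (5) PR = 1 assign two different lengths to the same segment. No planar figure meets all of them, so nothing further can be derived.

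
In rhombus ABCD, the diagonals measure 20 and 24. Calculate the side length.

Half-diagonals are 10 and 12. side = sqrt(10^2 + 12^2) = sqrt(244) = 2*sqrt(61)

2*sqrt(61)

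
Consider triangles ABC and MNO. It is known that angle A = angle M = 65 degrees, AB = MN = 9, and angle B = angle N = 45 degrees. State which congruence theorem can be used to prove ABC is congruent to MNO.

The given information matches ASA: Two pairs of corresponding angles and the included side are equal (Angle-Side-Angle).

ASA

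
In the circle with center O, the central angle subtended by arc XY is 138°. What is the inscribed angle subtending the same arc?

Inscribed angle = 138° / 2 = 69° (inscribed angle theorem).

69°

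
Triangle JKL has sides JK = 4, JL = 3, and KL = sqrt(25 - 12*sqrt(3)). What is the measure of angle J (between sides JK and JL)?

By the inverse law of cosines: cos(J) = (JK² + JL² - KL²) / (2 × JK × JL)
cos(J) = (4² + 3² - (sqrt(25 - 12*sqrt(3)))²) / (2 × 4 × 3)
cos(J) = (16 + 9 - (25 - 12*sqrt(3))) / 24
cos(J) = sqrt(3)/2
J = arccos(sqrt(3)/2) = 30°

30°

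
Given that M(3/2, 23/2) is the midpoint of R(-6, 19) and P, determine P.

Using the midpoint formula: M = ((x1 + x2)/2, (y1 + y2)/2)
We know M = (3/2, 23/2) and R = (-6, 19)
For x: 3/2 = (-6 + x2)/2, so x2 = 2*3/2 - -6 = 9
For y: 23/2 = (19 + y2)/2, so y2 = 2*23/2 - 19 = 4
P = (9, 4)

(9, 4)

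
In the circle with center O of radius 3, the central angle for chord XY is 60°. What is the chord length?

Chord = 2(3) sin(30°) = 3

3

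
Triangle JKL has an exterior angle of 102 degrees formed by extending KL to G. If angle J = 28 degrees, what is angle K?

The exterior angle theorem states that an exterior angle equals the sum of the two non-adjacent interior angles.
So 102 = 28 + angle K, which gives angle K = 102 - 28 = 74 degrees.

74 degrees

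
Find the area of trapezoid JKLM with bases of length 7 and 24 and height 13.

Area of a trapezoid = (base1 + base2) * height / 2
Area = (7 + 24) * 13 / 2
Area = 31 * 13 / 2
Area = 403 / 2
Area = 403/2

403/2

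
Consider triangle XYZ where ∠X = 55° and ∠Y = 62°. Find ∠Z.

angle Z = 180 - 55 - 62 = 63 degrees.

63 degrees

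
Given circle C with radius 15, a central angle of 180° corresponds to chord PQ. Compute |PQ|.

Chord length = 2r sin(θ/2)
= 2 × 15 × sin(180°/2)
= 2 × 15 × sin(90°)
= 30

30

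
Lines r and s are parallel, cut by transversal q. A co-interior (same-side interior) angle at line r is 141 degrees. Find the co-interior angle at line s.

Co-interior angles (same-side interior) formed by parallel lines and a transversal are supplementary (sum to 180 degrees).
The given angle is 141 degrees.
The co-interior angle = 180 - 141 = 39 degrees.

39 degrees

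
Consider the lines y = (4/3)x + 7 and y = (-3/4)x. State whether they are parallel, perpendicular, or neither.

Slope of line 1: m1 = 4/3
Slope of line 2: m2 = -3/4
m1 * m2 = (4/3) * (-3/4) = -1 = -1, so the lines are perpendicular.

Perpendicular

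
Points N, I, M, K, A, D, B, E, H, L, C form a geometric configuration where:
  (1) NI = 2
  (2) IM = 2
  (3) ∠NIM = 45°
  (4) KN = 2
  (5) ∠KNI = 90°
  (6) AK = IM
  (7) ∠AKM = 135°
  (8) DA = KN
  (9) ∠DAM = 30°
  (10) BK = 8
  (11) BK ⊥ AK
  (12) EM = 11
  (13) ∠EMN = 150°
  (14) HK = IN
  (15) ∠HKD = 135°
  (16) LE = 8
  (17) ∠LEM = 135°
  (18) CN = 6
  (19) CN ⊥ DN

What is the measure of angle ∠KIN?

Step 1: By the law of cosines on triangle INK: IK² = 2² + 2² − 2·2·2·cos(90°) = 8, so IK = 2·√2.
Step 2: By the inverse law of cosines on triangle KIN: cos(∠KIN) = ((2·√2)² + 2² − 2²) / (2·2·√2·2) = 8/11.31 = 0.7071, so ∠KIN = 45°.

Therefore, the measure of angle ∠KIN = 45°.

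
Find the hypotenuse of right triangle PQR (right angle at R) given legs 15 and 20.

By the Pythagorean theorem: PQ^2 = PR^2 + QR^2
PQ^2 = 15^2 + 20^2 = 225 + 400 = 625
PQ = sqrt(625) = 25

25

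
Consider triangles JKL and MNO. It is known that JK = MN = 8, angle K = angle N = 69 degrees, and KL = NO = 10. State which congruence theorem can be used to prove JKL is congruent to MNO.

The given information provides:
JK = MN = 8, angle K = angle N = 69 degrees, and KL = NO = 10
This matches the SAS congruence theorem.
Two pairs of corresponding sides and the included angle are equal (Side-Angle-Side).

SAS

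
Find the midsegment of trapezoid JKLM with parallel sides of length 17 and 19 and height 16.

The midsegment of a trapezoid = (base1 + base2) / 2
midsegment = (17 + 19) / 2
midsegment = 36 / 2
midsegment = 18

18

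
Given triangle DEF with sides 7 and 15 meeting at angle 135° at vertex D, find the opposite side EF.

Law of cosines: EF^2 = 7^2 + 15^2 - 2(7)(15)cos(135°) = 105*sqrt(2) + 274, so EF = sqrt(105*sqrt(2) + 274).

sqrt(105*sqrt(2) + 274)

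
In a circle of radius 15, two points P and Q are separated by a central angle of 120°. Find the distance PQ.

Drop a perpendicular from the center to the chord, bisecting both the chord and the central angle.
Each half-chord = r sin(θ/2) = 15 sin(60°).
The full chord = 2 × 15 × sin(60°) = 15*sqrt(3).

15*sqrt(3)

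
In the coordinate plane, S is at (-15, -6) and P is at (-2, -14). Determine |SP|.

d = sqrt((13)^2 + (-8)^2) = sqrt(233)

sqrt(233)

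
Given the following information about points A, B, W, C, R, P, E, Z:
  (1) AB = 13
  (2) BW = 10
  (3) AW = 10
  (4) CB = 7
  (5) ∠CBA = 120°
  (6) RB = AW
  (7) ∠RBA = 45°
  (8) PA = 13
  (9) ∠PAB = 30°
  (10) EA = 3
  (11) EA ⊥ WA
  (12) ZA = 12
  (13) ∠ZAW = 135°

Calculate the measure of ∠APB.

Step 1: By the law of cosines on triangle PAB: PB² = 13² + 13² − 2·13·13·cos(30°) = 45.28, so PB ≈ 6.73.
Step 2: By the inverse law of cosines on triangle APB: cos(∠APB) = (13² + 6.73² − 13²) / (2·13·6.73) = 45.28/174.96 = 0.2588, so ∠APB = 75°.

Therefore, the measure of angle ∠APB = 75°.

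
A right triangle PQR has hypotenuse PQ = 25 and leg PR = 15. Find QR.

Rearranging the Pythagorean theorem to solve for the unknown leg:
leg^2 = hypotenuse^2 - known_leg^2 = 625 - 225 = 400
leg = sqrt(400) = 20.

20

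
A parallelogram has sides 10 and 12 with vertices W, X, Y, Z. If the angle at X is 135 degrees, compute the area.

The area of a parallelogram equals the product of two adjacent sides times the sine of the included angle.
This is because the height equals 12 * sin(135°) = 6*sqrt(2).
Area = 10 * 6*sqrt(2) = 60*sqrt(2)

60*sqrt(2)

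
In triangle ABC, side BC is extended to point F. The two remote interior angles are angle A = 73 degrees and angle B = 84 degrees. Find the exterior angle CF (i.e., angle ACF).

By the exterior angle theorem, an exterior angle of a triangle equals the sum of the two remote interior angles.
Exterior angle = angle A + angle B
Exterior angle = 73 + 84 = 157 degrees

157 degrees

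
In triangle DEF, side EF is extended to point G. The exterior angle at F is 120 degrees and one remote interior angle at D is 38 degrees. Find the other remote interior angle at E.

By the exterior angle theorem: exterior angle = sum of remote interior angles.
120 = 38 + angle E
angle E = 120 - 38 = 82 degrees

82 degrees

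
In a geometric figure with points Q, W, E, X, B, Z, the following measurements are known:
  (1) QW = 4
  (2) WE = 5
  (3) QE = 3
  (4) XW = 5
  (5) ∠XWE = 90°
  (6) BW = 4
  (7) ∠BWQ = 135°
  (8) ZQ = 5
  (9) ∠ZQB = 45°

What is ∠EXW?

Step 1: By the law of cosines on triangle XWE: XE² = 5² + 5² − 2·5·5·cos(90°) = 50, so XE = 5·√2.
Step 2: By the inverse law of cosines on triangle EXW: cos(∠EXW) = ((5·√2)² + 5² − 5²) / (2·5·√2·5) = 50/70.71 = 0.7071, so ∠EXW = 45°.

Therefore, the measure of angle ∠EXW = 45°.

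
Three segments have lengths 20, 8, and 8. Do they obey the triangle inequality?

No.
The triangle inequality is violated: 8 + 8 = 16 ≤ 20.
These lengths cannot form a triangle.

No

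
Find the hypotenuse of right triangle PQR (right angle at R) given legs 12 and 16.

PQ = sqrt(12^2 + 16^2) = sqrt(400) = 20

20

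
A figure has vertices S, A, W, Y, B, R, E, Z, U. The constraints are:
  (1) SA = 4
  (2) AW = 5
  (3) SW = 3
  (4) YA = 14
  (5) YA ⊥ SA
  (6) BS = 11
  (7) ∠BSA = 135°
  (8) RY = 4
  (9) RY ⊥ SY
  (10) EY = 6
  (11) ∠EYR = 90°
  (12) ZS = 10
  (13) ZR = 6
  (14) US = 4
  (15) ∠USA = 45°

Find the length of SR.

Step 1: By the law of cosines on triangle SAY: SY² = 4² + 14² − 2·4·14·cos(90°) = 212, so SY = 2·√53.
Step 2: By the law of cosines on triangle SYR: SR² = (2·√53)² + 4² − 2·2·√53·4·cos(90°) = 228, so SR = 2·√57.

Therefore, the length of SR = 2·√57.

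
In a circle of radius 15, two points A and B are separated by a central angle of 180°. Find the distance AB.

Chord length = 2r sin(θ/2)
= 2 × 15 × sin(180°/2)
= 2 × 15 × sin(90°)
= 30

30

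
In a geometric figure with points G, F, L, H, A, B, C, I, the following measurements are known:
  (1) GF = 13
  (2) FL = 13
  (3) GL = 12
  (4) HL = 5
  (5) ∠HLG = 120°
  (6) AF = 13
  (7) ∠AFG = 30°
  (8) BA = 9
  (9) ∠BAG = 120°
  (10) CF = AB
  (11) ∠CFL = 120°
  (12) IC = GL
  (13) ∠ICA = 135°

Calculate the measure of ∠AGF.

Step 1: By the law of cosines on triangle GFA: GA² = 13² + 13² − 2·13·13·cos(30°) = 45.28, so GA ≈ 6.73.
Step 2: By the inverse law of cosines on triangle AGF: cos(∠AGF) = (6.73² + 13² − 13²) / (2·6.73·13) = 45.28/174.96 = 0.2588, so ∠AGF = 75°.

Therefore, the measure of angle ∠AGF = 75°.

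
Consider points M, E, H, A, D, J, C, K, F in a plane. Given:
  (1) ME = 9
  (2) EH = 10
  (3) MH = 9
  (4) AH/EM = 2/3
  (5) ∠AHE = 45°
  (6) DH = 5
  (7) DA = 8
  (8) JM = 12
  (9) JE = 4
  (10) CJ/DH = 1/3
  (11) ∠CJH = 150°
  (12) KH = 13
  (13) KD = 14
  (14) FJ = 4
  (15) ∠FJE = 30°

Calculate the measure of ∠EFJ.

Step 1: By the law of cosines on triangle FJE: FE² = 4² + 4² − 2·4·4·cos(30°) = 4.29, so FE ≈ 2.07.
Step 2: By the inverse law of cosines on triangle EFJ: cos(∠EFJ) = (2.07² + 4² − 4²) / (2·2.07·4) = 4.29/16.56 = 0.2588, so ∠EFJ = 75°.

Therefore, the measure of angle ∠EFJ = 75°.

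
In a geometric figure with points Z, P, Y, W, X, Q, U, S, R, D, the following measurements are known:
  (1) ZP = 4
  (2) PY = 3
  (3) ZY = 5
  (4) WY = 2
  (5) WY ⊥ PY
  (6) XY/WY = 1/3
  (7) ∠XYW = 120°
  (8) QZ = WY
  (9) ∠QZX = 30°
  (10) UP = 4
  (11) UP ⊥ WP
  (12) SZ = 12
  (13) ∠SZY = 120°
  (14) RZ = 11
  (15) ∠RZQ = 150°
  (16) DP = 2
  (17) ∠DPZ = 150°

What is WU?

Step 1: By the law of cosines on triangle PYW: PW² = 3² + 2² − 2·3·2·cos(90°) = 13, so PW = √13.
Step 2: By the law of cosines on triangle WPU: WU² = √13² + 4² − 2·√13·4·cos(90°) = 29, so WU = √29.

Therefore, the length of WU = √29.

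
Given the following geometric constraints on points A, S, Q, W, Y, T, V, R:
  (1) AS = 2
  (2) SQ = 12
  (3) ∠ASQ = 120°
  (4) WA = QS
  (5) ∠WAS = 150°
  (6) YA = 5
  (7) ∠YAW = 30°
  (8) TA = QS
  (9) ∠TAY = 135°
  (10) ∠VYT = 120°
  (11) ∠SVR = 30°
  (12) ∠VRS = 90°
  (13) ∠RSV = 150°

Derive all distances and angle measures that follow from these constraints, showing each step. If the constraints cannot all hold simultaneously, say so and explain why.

These constraints are not satisfiable: (11), (12) and (13) are the three interior angles of triangle SVR, which must sum to 180°, but 30° + 90° + 150° = 270°. No planar figure meets all of them, so nothing further can be derived.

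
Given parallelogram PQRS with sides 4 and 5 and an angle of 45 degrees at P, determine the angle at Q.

In a parallelogram, consecutive angles are supplementary (sum to 180°).
angle Q = 180 - angle P
angle Q = 180 - 45
angle Q = 135 degrees

135 degrees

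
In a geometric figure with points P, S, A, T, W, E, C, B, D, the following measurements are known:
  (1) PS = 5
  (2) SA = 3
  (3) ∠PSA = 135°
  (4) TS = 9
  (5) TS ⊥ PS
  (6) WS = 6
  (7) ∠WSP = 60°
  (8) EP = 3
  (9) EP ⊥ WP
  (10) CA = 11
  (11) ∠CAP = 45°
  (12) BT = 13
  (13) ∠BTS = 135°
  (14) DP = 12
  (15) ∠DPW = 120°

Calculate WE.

Step 1: By the law of cosines on triangle PSW: PW² = 5² + 6² − 2·5·6·cos(60°) = 31, so PW = √31.
Step 2: By the law of cosines on triangle WPE: WE² = √31² + 3² − 2·√31·3·cos(90°) = 40, so WE = 2·√10.

Therefore, the length of WE = 2·√10.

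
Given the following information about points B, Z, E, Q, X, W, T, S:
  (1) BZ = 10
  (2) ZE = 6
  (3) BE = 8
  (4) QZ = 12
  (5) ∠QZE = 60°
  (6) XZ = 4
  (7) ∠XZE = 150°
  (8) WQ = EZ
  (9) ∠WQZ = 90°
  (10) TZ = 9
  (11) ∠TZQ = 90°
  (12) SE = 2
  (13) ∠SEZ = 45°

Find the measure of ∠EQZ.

Step 1: By the law of cosines on triangle QZE: QE² = 12² + 6² − 2·12·6·cos(60°) = 108, so QE = 6·√3.
Step 2: By the inverse law of cosines on triangle EQZ: cos(∠EQZ) = ((6·√3)² + 12² − 6²) / (2·6·√3·12) = 216/249.42 = 0.866, so ∠EQZ = 30°.

Therefore, the measure of angle ∠EQZ = 30°.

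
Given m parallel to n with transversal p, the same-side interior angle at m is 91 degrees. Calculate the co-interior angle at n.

Co-interior (same-side interior) angles are between the parallel lines on the same side of the transversal.
Unlike corresponding or alternate interior angles, they are supplementary rather than equal.
So the angle = 180 - 91 = 89 degrees.

89 degrees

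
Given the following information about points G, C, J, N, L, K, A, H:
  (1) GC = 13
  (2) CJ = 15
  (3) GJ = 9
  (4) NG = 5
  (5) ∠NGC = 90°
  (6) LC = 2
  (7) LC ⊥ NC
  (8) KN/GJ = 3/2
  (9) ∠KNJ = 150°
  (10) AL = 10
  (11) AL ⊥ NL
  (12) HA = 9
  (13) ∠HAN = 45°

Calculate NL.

Step 1: By the law of cosines on triangle CGN: CN² = 13² + 5² − 2·13·5·cos(90°) = 194, so CN = √194.
Step 2: By the law of cosines on triangle NCL: NL² = √194² + 2² − 2·√194·2·cos(90°) = 198, so NL = 3·√22.

Therefore, the length of NL = 3·√22.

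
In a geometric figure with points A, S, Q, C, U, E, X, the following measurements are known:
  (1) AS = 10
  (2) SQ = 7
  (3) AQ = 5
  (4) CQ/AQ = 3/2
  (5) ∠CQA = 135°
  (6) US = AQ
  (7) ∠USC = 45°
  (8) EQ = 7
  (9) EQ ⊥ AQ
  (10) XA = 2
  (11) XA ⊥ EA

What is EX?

Step 1: By the law of cosines on triangle EQA: EA² = 7² + 5² − 2·7·5·cos(90°) = 74, so EA = √74.
Step 2: By the law of cosines on triangle EAX: EX² = √74² + 2² − 2·√74·2·cos(90°) = 78, so EX = √78.

Therefore, the length of EX = √78.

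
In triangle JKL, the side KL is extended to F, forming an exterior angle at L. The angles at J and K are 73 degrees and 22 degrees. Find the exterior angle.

Exterior angle = 73 + 22 = 95 degrees (exterior angle theorem).

95 degrees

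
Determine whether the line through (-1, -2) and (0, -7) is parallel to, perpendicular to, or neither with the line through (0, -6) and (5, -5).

Slope of line 1: m1 = (-7 - -2)/(0 - -1) = -5/1 = -5
Slope of line 2: m2 = (-5 - -6)/(5 - 0) = 1/5 = 1/5
m1 * m2 = -1, so perpendicular.

Perpendicular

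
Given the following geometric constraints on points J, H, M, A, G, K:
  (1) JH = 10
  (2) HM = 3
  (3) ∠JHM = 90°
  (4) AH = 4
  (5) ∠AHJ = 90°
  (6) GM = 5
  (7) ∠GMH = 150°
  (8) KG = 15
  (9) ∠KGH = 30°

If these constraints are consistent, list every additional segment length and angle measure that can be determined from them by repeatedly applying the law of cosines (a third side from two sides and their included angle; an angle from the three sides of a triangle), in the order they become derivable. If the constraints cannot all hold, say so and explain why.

The constraints are consistent. Derivable facts, in order:
After 1 step:
- HG ≈ 7.74
- JA = 2·√29
- JM = √109
After 2 steps:
- HK ≈ 9.15
- ∠AJH = 21.8°
- ∠GHM = 18.83°
- ∠HAJ = 68.2°
- ∠HGM = 11.17°
- ∠HJM = 16.7°
- ∠HMJ = 73.3°
After 3 steps:
- ∠GHK = 124.97°
- ∠GKH = 25.03°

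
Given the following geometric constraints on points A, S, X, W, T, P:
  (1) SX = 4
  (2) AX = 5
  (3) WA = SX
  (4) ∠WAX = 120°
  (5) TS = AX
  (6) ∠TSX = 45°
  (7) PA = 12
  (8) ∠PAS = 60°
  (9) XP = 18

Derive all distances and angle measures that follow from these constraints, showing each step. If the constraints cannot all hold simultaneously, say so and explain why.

These constraints are not satisfiable: by the triangle inequality in triangle AXP, (2) AX = 5 and (7) PA = 12 force XP ≤ 5 + 12 = 17, but (9) says XP = 18. No planar figure meets all of them, so nothing further can be derived.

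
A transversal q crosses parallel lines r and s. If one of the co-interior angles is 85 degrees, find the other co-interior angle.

Co-interior angles (same-side interior) formed by parallel lines and a transversal are supplementary (sum to 180 degrees).
The given angle is 85 degrees.
The co-interior angle = 180 - 85 = 95 degrees.

95 degrees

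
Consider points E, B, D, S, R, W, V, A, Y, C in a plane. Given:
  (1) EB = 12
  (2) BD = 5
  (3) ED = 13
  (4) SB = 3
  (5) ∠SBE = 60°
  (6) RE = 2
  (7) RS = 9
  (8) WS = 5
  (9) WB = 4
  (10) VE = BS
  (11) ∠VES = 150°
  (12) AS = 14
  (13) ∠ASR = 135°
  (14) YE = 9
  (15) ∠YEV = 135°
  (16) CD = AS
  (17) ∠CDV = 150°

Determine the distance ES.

Step 1: By the law of cosines on triangle EBS: ES² = 12² + 3² − 2·12·3·cos(60°) = 117, so ES = 3·√13.

Therefore, the length of ES = 3·√13.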